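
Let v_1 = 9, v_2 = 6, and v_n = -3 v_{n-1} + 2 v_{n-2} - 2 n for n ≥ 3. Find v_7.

v_3 = -3*6 + 2*9 - 6 = -6
v_4 = -3*(-6) + 2*6 - 8 = 22
v_5 = -3*22 + 2*(-6) - 10 = -88
v_6 = -3*(-88) + 2*22 - 12 = 296
v_7 = -3*296 + 2*(-88) - 14 = -1078

-1078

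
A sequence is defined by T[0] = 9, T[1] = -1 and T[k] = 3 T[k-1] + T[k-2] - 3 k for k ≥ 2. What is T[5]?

T[2] = 3(-1) + 9 - 6 = 0
T[3] = 3(0) + (-1) - 9 = -10
T[4] = 3(-10) + 0 - 12 = -42
T[5] = 3(-42) + (-10) - 15 = -151

-151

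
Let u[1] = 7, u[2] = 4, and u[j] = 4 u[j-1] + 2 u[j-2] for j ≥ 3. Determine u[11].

4436960

u[3] = 4*4 + 2*7 = 30
u[4] = 4*30 + 2*4 = 128
u[5] = 4*128 + 2*30 = 572
u[6] = 4*572 + 2*128 = 2544
u[7] = 4*2544 + 2*572 = 11320
u[8] = 4*11320 + 2*2544 = 50368
u[9] = 4*50368 + 2*11320 = 224112
u[10] = 4*224112 + 2*50368 = 997184
u[11] = 4*997184 + 2*224112 = 4436960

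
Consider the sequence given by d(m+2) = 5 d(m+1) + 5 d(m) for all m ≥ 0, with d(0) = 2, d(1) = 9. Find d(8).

2201875

d(2) = 5(9) + 5(2) = 55
d(3) = 5(55) + 5(9) = 320
d(4) = 5(320) + 5(55) = 1875
d(5) = 5(1875) + 5(320) = 10975
d(6) = 5(10975) + 5(1875) = 64250
d(7) = 5(64250) + 5(10975) = 376125
d(8) = 5(376125) + 5(64250) = 2201875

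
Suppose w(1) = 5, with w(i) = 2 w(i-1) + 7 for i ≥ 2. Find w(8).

1529

w(2) = 2(5) + 7 = 17
w(3) = 2(17) + 7 = 41
w(4) = 2(41) + 7 = 89
w(5) = 2(89) + 7 = 185
w(6) = 2(185) + 7 = 377
w(7) = 2(377) + 7 = 761
w(8) = 2(761) + 7 = 1529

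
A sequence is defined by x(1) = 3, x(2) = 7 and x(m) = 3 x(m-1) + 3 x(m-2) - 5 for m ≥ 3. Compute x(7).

x(3) = 3(7) + 3(3) - 5 = 25
x(4) = 3(25) + 3(7) - 5 = 91
x(5) = 3(91) + 3(25) - 5 = 343
x(6) = 3(343) + 3(91) - 5 = 1297
x(7) = 3(1297) + 3(343) - 5 = 4915

4915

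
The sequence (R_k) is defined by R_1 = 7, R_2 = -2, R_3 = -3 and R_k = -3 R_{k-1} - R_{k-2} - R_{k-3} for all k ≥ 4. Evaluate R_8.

158

R_4 = -3(-3) - (-2) - 7 = 4
R_5 = -3(4) - (-3) - (-2) = -7
R_6 = -3(-7) - 4 - (-3) = 20
R_7 = -3(20) - (-7) - 4 = -57
R_8 = -3(-57) - 20 - (-7) = 158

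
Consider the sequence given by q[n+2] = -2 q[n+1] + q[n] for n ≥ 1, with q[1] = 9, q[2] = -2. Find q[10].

-5642

q[3] = -2*(-2) + 9 = 13
q[4] = -2*13 + (-2) = -28
q[5] = -2*(-28) + 13 = 69
q[6] = -2*69 + (-28) = -166
q[7] = -2*(-166) + 69 = 401
q[8] = -2*401 + (-166) = -968
q[9] = -2*(-968) + 401 = 2337
q[10] = -2*2337 + (-968) = -5642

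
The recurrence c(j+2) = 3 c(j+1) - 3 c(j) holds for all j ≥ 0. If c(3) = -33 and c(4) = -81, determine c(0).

Rearranging, c(j-2) = (c(j) - 3 c(j-1)) / -3.
c(2) = (-81 - 3·(-33)) / -3 = 18/-3 = -6
c(1) = (-33 - 3·(-6)) / -3 = -15/-3 = 5
c(0) = (-6 - 3·5) / -3 = -21/-3 = 7

7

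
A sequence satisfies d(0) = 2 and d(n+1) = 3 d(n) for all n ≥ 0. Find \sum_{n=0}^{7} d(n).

d(1) = 3(2) = 6
d(2) = 3(6) = 18
d(3) = 3(18) = 54
d(4) = 3(54) = 162
d(5) = 3(162) = 486
d(6) = 3(486) = 1458
d(7) = 3(1458) = 4374
Sum = 2 + 6 + 18 + 54 + 162 + 486 + 1458 + 4374 = 6560

6560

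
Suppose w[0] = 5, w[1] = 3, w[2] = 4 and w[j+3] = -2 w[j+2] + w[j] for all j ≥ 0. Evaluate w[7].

w[3] = -2*4 + 5 = -3
w[4] = -2*(-3) + 3 = 9
w[5] = -2*9 + 4 = -14
w[6] = -2*(-14) + (-3) = 25
w[7] = -2*25 + 9 = -41

-41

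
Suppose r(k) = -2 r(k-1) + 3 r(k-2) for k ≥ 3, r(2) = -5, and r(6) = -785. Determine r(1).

8

Let r(1) = v.
r(3) = 10 + 3v
r(4) = -35 - 6v
r(5) = 100 + 21v
r(6) = -305 - 60v
So -305 - 60v = -785, giving v = 8.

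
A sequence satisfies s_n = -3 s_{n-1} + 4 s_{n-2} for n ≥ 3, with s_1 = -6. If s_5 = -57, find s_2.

Let s_2 = v.
s_3 = -24 - 3v
s_4 = 72 + 13v
s_5 = -312 - 51v
So -312 - 51v = -57, giving v = -5.

-5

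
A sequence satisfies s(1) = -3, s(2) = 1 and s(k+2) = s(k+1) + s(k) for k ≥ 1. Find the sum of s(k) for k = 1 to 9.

-48

s(3) = 1 + (-3) = -2
s(4) = (-2) + 1 = -1
s(5) = (-1) + (-2) = -3
s(6) = (-3) + (-1) = -4
s(7) = (-4) + (-3) = -7
s(8) = (-7) + (-4) = -11
s(9) = (-11) + (-7) = -18
Sum = (-3) + 1 + (-2) + (-1) + (-3) + (-4) + (-7) + (-11) + (-18) = -48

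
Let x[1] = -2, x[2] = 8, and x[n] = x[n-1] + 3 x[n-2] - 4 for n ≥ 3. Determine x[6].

58

x[3] = 8 + 3(-2) - 4 = -2
x[4] = (-2) + 3(8) - 4 = 18
x[5] = 18 + 3(-2) - 4 = 8
x[6] = 8 + 3(18) - 4 = 58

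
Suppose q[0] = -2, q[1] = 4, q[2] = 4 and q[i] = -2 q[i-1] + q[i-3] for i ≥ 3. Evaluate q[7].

-132

q[3] = -2·4 + (-2) = -10
q[4] = -2·(-10) + 4 = 24
q[5] = -2·24 + 4 = -44
q[6] = -2·(-44) + (-10) = 78
q[7] = -2·78 + 24 = -132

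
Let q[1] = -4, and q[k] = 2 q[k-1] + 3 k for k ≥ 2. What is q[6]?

136

q[2] = 2(-4) + 6 = -2
q[3] = 2(-2) + 9 = 5
q[4] = 2(5) + 12 = 22
q[5] = 2(22) + 15 = 59
q[6] = 2(59) + 18 = 136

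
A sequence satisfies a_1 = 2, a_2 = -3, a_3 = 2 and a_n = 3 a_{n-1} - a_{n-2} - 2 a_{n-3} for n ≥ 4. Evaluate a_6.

a_4 = 3*2 - (-3) - 2*2 = 5
a_5 = 3*5 - 2 - 2*(-3) = 19
a_6 = 3*19 - 5 - 2*2 = 48

48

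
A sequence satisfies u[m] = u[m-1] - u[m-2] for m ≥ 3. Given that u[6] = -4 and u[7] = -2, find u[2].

Rearranging, u[m-2] = -(u[m] - u[m-1]).
u[5] = -(-2 - (-4)) = -2
u[4] = -(-4 - (-2)) = 2
u[3] = -(-2 - 2) = 4
u[2] = -(2 - 4) = 2

2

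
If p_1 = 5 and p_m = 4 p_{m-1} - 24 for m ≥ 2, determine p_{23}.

-52776558133240

The fixed point is -24/(1 - 4) = 8, so p_m - 8 = 4(p_{m-1} - 8).
Hence p_m = -3·4^{m-1} + 8.
p_{23} = -3·4^{22} + 8 = -3·17592186044416 + 8 = -52776558133240.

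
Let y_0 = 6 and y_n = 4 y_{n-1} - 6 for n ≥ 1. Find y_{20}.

The fixed point is -6/(1 - 4) = 2, so y_n - 2 = 4(y_{n-1} - 2).
Hence y_n = 4·4^n + 2.
y_{20} = 4·4^{20} + 2 = 4·1099511627776 + 2 = 4398046511106.

4398046511106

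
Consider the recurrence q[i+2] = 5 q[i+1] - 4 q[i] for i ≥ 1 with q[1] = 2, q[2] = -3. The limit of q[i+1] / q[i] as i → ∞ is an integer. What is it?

4

The characteristic equation is r^2 - 5r + 4 = 0, which factors as (r - 4)(r - 1) = 0.
So the roots are 4 and 1. Since |4| > |1| and the coefficient of 4^i is non-zero, the ratio tends to 4.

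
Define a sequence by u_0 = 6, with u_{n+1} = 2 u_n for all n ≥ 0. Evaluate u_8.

u_1 = 2*6 = 12
u_2 = 2*12 = 24
u_3 = 2*24 = 48
u_4 = 2*48 = 96
u_5 = 2*96 = 192
u_6 = 2*192 = 384
u_7 = 2*384 = 768
u_8 = 2*768 = 1536

1536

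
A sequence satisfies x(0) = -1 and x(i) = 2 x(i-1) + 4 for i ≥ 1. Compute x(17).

393212

The fixed point is 4/(1 - 2) = -4, so x(i) + 4 = 2(x(i-1) + 4).
Hence x(i) = 3·2^i - 4.
x(17) = 3·2^{17} - 4 = 3·131072 - 4 = 393212.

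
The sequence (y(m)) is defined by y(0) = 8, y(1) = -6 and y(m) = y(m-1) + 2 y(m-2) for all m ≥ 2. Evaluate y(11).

1358

y(2) = (-6) + 2*8 = 10
y(3) = 10 + 2*(-6) = -2
y(4) = (-2) + 2*10 = 18
y(5) = 18 + 2*(-2) = 14
y(6) = 14 + 2*18 = 50
y(7) = 50 + 2*14 = 78
y(8) = 78 + 2*50 = 178
y(9) = 178 + 2*78 = 334
y(10) = 334 + 2*178 = 690
y(11) = 690 + 2*334 = 1358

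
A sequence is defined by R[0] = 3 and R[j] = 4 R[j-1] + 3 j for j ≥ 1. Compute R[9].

1135947

R[1] = 4·3 + 3 = 15
R[2] = 4·15 + 6 = 66
R[3] = 4·66 + 9 = 273
R[4] = 4·273 + 12 = 1104
R[5] = 4·1104 + 15 = 4431
R[6] = 4·4431 + 18 = 17742
R[7] = 4·17742 + 21 = 70989
R[8] = 4·70989 + 24 = 283980
R[9] = 4·283980 + 27 = 1135947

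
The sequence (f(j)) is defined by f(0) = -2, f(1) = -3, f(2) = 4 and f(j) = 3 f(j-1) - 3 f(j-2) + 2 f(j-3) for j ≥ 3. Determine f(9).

f(3) = 3(4) - 3(-3) + 2(-2) = 17
f(4) = 3(17) - 3(4) + 2(-3) = 33
f(5) = 3(33) - 3(17) + 2(4) = 56
f(6) = 3(56) - 3(33) + 2(17) = 103
f(7) = 3(103) - 3(56) + 2(33) = 207
f(8) = 3(207) - 3(103) + 2(56) = 424
f(9) = 3(424) - 3(207) + 2(103) = 857

857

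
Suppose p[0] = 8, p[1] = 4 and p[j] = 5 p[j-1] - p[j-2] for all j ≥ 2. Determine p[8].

p[2] = 5·4 - 8 = 12
p[3] = 5·12 - 4 = 56
p[4] = 5·56 - 12 = 268
p[5] = 5·268 - 56 = 1284
p[6] = 5·1284 - 268 = 6152
p[7] = 5·6152 - 1284 = 29476
p[8] = 5·29476 - 6152 = 141228

141228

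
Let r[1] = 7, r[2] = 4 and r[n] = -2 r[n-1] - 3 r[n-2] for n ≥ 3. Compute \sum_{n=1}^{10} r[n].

r[3] = -2·4 - 3·7 = -29
r[4] = -2·(-29) - 3·4 = 46
r[5] = -2·46 - 3·(-29) = -5
r[6] = -2·(-5) - 3·46 = -128
r[7] = -2·(-128) - 3·(-5) = 271
r[8] = -2·271 - 3·(-128) = -158
r[9] = -2·(-158) - 3·271 = -497
r[10] = -2·(-497) - 3·(-158) = 1468
Sum = 7 + 4 + (-29) + 46 + (-5) + (-128) + 271 + (-158) + (-497) + 1468 = 979

979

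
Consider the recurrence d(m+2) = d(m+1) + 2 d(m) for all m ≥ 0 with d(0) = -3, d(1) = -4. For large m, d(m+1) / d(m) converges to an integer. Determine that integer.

2

The characteristic equation is r^2 - r - 2 = 0, which factors as (r - 2)(r + 1) = 0.
So the roots are 2 and -1. Since |2| > |-1| and the coefficient of 2^m is non-zero, the ratio tends to 2.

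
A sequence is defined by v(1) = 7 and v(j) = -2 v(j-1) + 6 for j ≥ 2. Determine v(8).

-638

v(2) = -2(7) + 6 = -8
v(3) = -2(-8) + 6 = 22
v(4) = -2(22) + 6 = -38
v(5) = -2(-38) + 6 = 82
v(6) = -2(82) + 6 = -158
v(7) = -2(-158) + 6 = 322
v(8) = -2(322) + 6 = -638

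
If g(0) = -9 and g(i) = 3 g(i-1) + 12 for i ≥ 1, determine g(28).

The fixed point is 12/(1 - 3) = -6, so g(i) + 6 = 3(g(i-1) + 6).
Hence g(i) = -3·3^i - 6.
g(28) = -3·3^{28} - 6 = -3·22876792454961 - 6 = -68630377364889.

-68630377364889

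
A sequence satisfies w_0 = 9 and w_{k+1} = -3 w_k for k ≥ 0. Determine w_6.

w_1 = -3·9 = -27
w_2 = -3·(-27) = 81
w_3 = -3·81 = -243
w_4 = -3·(-243) = 729
w_5 = -3·729 = -2187
w_6 = -3·(-2187) = 6561

6561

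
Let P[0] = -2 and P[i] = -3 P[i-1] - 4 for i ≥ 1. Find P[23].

94143178826

The fixed point is -4/(1 + 3) = -1, so P[i] + 1 = -3(P[i-1] + 1).
Hence P[i] = -1·(-3)^i - 1.
P[23] = -1·(-3)^{23} - 1 = -1·-94143178827 - 1 = 94143178826.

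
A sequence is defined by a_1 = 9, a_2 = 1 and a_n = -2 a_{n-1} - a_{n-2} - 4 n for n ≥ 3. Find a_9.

-119

a_3 = -2·1 - 9 - 12 = -23
a_4 = -2·(-23) - 1 - 16 = 29
a_5 = -2·29 - (-23) - 20 = -55
a_6 = -2·(-55) - 29 - 24 = 57
a_7 = -2·57 - (-55) - 28 = -87
a_8 = -2·(-87) - 57 - 32 = 85
a_9 = -2·85 - (-87) - 36 = -119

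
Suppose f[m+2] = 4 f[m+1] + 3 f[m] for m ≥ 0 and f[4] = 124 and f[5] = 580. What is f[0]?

-4

Rearranging, f[m-2] = (f[m] - 4 f[m-1]) / 3.
f[3] = (580 - 4·124) / 3 = 84/3 = 28
f[2] = (124 - 4·28) / 3 = 12/3 = 4
f[1] = (28 - 4·4) / 3 = 12/3 = 4
f[0] = (4 - 4·4) / 3 = -12/3 = -4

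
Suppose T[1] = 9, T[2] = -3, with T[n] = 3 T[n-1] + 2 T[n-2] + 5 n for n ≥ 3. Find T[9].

54437

T[3] = 3*(-3) + 2*9 + 15 = 24
T[4] = 3*24 + 2*(-3) + 20 = 86
T[5] = 3*86 + 2*24 + 25 = 331
T[6] = 3*331 + 2*86 + 30 = 1195
T[7] = 3*1195 + 2*331 + 35 = 4282
T[8] = 3*4282 + 2*1195 + 40 = 15276
T[9] = 3*15276 + 2*4282 + 45 = 54437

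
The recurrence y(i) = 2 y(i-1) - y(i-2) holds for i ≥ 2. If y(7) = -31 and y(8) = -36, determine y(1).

Rearranging, y(i-2) = -(y(i) - 2 y(i-1)).
y(6) = -(-36 - 2(-31)) = -26
y(5) = -(-31 - 2(-26)) = -21
y(4) = -(-26 - 2(-21)) = -16
y(3) = -(-21 - 2(-16)) = -11
y(2) = -(-16 - 2(-11)) = -6
y(1) = -(-11 - 2(-6)) = -1

-1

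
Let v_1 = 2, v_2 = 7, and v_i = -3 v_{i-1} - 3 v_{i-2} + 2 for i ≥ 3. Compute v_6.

107

v_3 = -3*7 - 3*2 + 2 = -25
v_4 = -3*(-25) - 3*7 + 2 = 56
v_5 = -3*56 - 3*(-25) + 2 = -91
v_6 = -3*(-91) - 3*56 + 2 = 107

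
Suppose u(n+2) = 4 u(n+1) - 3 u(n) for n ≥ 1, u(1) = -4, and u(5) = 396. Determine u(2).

6

Let u(2) = v.
u(3) = 12 + 4v
u(4) = 48 + 13v
u(5) = 156 + 40v
So 156 + 40v = 396, giving v = 6.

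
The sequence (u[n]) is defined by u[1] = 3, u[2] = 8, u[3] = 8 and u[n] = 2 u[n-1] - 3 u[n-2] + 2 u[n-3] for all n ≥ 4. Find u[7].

28

u[4] = 2(8) - 3(8) + 2(3) = -2
u[5] = 2(-2) - 3(8) + 2(8) = -12
u[6] = 2(-12) - 3(-2) + 2(8) = -2
u[7] = 2(-2) - 3(-12) + 2(-2) = 28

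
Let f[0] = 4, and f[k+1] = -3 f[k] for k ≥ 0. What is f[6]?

f[1] = -3*4 = -12
f[2] = -3*(-12) = 36
f[3] = -3*36 = -108
f[4] = -3*(-108) = 324
f[5] = -3*324 = -972
f[6] = -3*(-972) = 2916

2916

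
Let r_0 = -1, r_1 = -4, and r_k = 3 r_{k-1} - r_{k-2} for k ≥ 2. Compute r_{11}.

r_2 = 3*(-4) - (-1) = -11
r_3 = 3*(-11) - (-4) = -29
r_4 = 3*(-29) - (-11) = -76
r_5 = 3*(-76) - (-29) = -199
r_6 = 3*(-199) - (-76) = -521
r_7 = 3*(-521) - (-199) = -1364
r_8 = 3*(-1364) - (-521) = -3571
r_9 = 3*(-3571) - (-1364) = -9349
r_{10} = 3*(-9349) - (-3571) = -24476
r_{11} = 3*(-24476) - (-9349) = -64079

-64079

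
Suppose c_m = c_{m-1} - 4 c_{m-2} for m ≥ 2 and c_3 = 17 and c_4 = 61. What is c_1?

-7

Rearranging, c_{m-2} = (c_m - c_{m-1}) / -4.
c_2 = (61 - 17) / -4 = 44/-4 = -11
c_1 = (17 - (-11)) / -4 = 28/-4 = -7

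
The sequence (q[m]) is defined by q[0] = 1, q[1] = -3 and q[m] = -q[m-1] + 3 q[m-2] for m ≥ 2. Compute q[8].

q[2] = -(-3) + 3*1 = 6
q[3] = -6 + 3*(-3) = -15
q[4] = -(-15) + 3*6 = 33
q[5] = -33 + 3*(-15) = -78
q[6] = -(-78) + 3*33 = 177
q[7] = -177 + 3*(-78) = -411
q[8] = -(-411) + 3*177 = 942

942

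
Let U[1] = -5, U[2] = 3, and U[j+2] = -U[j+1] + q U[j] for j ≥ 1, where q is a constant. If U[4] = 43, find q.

U[3] = -3 - 5q
U[4] = 3 + 8q
So 3 + 8q = 43, giving q = 5.

5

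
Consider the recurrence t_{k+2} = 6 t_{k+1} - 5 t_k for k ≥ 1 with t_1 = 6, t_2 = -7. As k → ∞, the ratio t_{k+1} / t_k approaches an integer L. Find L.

5

The characteristic equation is r^2 - 6r + 5 = 0, which factors as (r - 5)(r - 1) = 0.
So the roots are 5 and 1. Since |5| > |1| and the coefficient of 5^k is non-zero, the ratio tends to 5.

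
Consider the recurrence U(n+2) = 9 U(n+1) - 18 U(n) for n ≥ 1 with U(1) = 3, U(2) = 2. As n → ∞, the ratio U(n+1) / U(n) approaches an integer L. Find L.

6

The characteristic equation is r^2 - 9r + 18 = 0, which factors as (r - 6)(r - 3) = 0.
So the roots are 6 and 3. Since |6| > |3| and the coefficient of 6^n is non-zero, the ratio tends to 6.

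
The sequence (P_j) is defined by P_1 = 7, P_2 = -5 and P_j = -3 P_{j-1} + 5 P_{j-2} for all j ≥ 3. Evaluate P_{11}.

P_3 = -3*(-5) + 5*7 = 50
P_4 = -3*50 + 5*(-5) = -175
P_5 = -3*(-175) + 5*50 = 775
P_6 = -3*775 + 5*(-175) = -3200
P_7 = -3*(-3200) + 5*775 = 13475
P_8 = -3*13475 + 5*(-3200) = -56425
P_9 = -3*(-56425) + 5*13475 = 236650
P_{10} = -3*236650 + 5*(-56425) = -992075
P_{11} = -3*(-992075) + 5*236650 = 4159475

4159475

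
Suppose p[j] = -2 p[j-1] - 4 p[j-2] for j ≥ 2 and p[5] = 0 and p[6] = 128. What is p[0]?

Rearranging, p[j-2] = (p[j] + 2 p[j-1]) / -4.
p[4] = (128 + 2(0)) / -4 = 128/-4 = -32
p[3] = (0 + 2(-32)) / -4 = -64/-4 = 16
p[2] = (-32 + 2(16)) / -4 = 0/-4 = 0
p[1] = (16 + 2(0)) / -4 = 16/-4 = -4
p[0] = (0 + 2(-4)) / -4 = -8/-4 = 2

2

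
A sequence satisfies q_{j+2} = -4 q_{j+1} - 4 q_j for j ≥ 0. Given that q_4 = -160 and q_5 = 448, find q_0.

6

Rearranging, q_{j-2} = (q_j + 4 q_{j-1}) / -4.
q_3 = (448 + 4*(-160)) / -4 = -192/-4 = 48
q_2 = (-160 + 4*48) / -4 = 32/-4 = -8
q_1 = (48 + 4*(-8)) / -4 = 16/-4 = -4
q_0 = (-8 + 4*(-4)) / -4 = -24/-4 = 6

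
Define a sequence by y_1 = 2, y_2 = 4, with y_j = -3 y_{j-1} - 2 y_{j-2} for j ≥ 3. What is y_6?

184

y_3 = -3(4) - 2(2) = -16
y_4 = -3(-16) - 2(4) = 40
y_5 = -3(40) - 2(-16) = -88
y_6 = -3(-88) - 2(40) = 184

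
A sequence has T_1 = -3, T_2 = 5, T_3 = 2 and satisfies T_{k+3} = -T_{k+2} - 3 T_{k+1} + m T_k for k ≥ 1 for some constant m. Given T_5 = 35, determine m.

3

T_4 = -17 - 3m
T_5 = 11 + 8m
So 11 + 8m = 35, giving m = 3.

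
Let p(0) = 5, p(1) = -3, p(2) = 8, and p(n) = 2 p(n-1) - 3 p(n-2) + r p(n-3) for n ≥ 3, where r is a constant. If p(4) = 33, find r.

1

p(3) = 25 + 5r
p(4) = 26 + 7r
So 26 + 7r = 33, giving r = 1.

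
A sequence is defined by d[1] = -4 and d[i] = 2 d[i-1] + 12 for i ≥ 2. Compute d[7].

d[2] = 2*(-4) + 12 = 4
d[3] = 2*4 + 12 = 20
d[4] = 2*20 + 12 = 52
d[5] = 2*52 + 12 = 116
d[6] = 2*116 + 12 = 244
d[7] = 2*244 + 12 = 500

500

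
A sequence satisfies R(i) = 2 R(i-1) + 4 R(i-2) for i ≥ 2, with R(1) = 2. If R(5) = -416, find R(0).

Let R(0) = w.
R(2) = 4 + 4w
R(3) = 16 + 8w
R(4) = 48 + 32w
R(5) = 160 + 96w
So 160 + 96w = -416, giving w = -6.

-6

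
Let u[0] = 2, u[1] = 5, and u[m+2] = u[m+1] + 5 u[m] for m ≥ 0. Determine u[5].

u[2] = 5 + 5(2) = 15
u[3] = 15 + 5(5) = 40
u[4] = 40 + 5(15) = 115
u[5] = 115 + 5(40) = 315

315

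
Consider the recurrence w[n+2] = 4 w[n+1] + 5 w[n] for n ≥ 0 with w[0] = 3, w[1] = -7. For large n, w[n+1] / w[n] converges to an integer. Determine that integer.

5

The characteristic equation is r^2 - 4r - 5 = 0, which factors as (r - 5)(r + 1) = 0.
So the roots are 5 and -1. Since |5| > |-1| and the coefficient of 5^n is non-zero, the ratio tends to 5.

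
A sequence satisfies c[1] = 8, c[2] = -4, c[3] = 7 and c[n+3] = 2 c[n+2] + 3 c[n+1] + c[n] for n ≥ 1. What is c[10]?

10015

c[4] = 2*7 + 3*(-4) + 8 = 10
c[5] = 2*10 + 3*7 + (-4) = 37
c[6] = 2*37 + 3*10 + 7 = 111
c[7] = 2*111 + 3*37 + 10 = 343
c[8] = 2*343 + 3*111 + 37 = 1056
c[9] = 2*1056 + 3*343 + 111 = 3252
c[10] = 2*3252 + 3*1056 + 343 = 10015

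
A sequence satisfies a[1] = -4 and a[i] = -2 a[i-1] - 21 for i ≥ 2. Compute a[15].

The fixed point is -21/(1 + 2) = -7, so a[i] + 7 = -2(a[i-1] + 7).
Hence a[i] = 3·(-2)^{i-1} - 7.
a[15] = 3·(-2)^{14} - 7 = 3·16384 - 7 = 49145.

49145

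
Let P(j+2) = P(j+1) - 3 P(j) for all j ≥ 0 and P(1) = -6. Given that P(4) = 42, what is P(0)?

2

Let P(0) = w.
P(2) = -6 - 3w
P(3) = 12 - 3w
P(4) = 30 + 6w
So 30 + 6w = 42, giving w = 2.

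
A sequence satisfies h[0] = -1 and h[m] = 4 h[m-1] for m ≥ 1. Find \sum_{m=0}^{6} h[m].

h[1] = 4(-1) = -4
h[2] = 4(-4) = -16
h[3] = 4(-16) = -64
h[4] = 4(-64) = -256
h[5] = 4(-256) = -1024
h[6] = 4(-1024) = -4096
Sum = (-1) + (-4) + (-16) + (-64) + (-256) + (-1024) + (-4096) = -5461

-5461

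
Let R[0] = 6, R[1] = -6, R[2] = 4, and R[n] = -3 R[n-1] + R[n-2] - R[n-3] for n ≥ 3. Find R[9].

R[3] = -3(4) + (-6) - 6 = -24
R[4] = -3(-24) + 4 - (-6) = 82
R[5] = -3(82) + (-24) - 4 = -274
R[6] = -3(-274) + 82 - (-24) = 928
R[7] = -3(928) + (-274) - 82 = -3140
R[8] = -3(-3140) + 928 - (-274) = 10622
R[9] = -3(10622) + (-3140) - 928 = -35934

-35934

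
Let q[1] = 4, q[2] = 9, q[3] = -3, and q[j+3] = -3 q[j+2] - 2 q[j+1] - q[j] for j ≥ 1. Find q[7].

178

q[4] = -3(-3) - 2(9) - 4 = -13
q[5] = -3(-13) - 2(-3) - 9 = 36
q[6] = -3(36) - 2(-13) - (-3) = -79
q[7] = -3(-79) - 2(36) - (-13) = 178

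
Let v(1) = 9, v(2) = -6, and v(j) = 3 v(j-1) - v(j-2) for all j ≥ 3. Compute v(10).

-24387

v(3) = 3*(-6) - 9 = -27
v(4) = 3*(-27) - (-6) = -75
v(5) = 3*(-75) - (-27) = -198
v(6) = 3*(-198) - (-75) = -519
v(7) = 3*(-519) - (-198) = -1359
v(8) = 3*(-1359) - (-519) = -3558
v(9) = 3*(-3558) - (-1359) = -9315
v(10) = 3*(-9315) - (-3558) = -24387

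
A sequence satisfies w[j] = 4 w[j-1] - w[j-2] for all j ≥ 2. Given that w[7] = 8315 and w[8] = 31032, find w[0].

8

Rearranging, w[j-2] = -(w[j] - 4 w[j-1]).
w[6] = -(31032 - 4*8315) = 2228
w[5] = -(8315 - 4*2228) = 597
w[4] = -(2228 - 4*597) = 160
w[3] = -(597 - 4*160) = 43
w[2] = -(160 - 4*43) = 12
w[1] = -(43 - 4*12) = 5
w[0] = -(12 - 4*5) = 8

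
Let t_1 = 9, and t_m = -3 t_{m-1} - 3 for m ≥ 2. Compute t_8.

-21324

t_2 = -3·9 - 3 = -30
t_3 = -3·(-30) - 3 = 87
t_4 = -3·87 - 3 = -264
t_5 = -3·(-264) - 3 = 789
t_6 = -3·789 - 3 = -2370
t_7 = -3·(-2370) - 3 = 7107
t_8 = -3·7107 - 3 = -21324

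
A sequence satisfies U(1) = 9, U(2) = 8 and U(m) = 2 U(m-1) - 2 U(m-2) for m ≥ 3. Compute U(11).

-32

U(3) = 2*8 - 2*9 = -2
U(4) = 2*(-2) - 2*8 = -20
U(5) = 2*(-20) - 2*(-2) = -36
U(6) = 2*(-36) - 2*(-20) = -32
U(7) = 2*(-32) - 2*(-36) = 8
U(8) = 2*8 - 2*(-32) = 80
U(9) = 2*80 - 2*8 = 144
U(10) = 2*144 - 2*80 = 128
U(11) = 2*128 - 2*144 = -32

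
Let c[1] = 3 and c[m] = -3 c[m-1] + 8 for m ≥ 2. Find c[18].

The fixed point is 8/(1 + 3) = 2, so c[m] - 2 = -3(c[m-1] - 2).
Hence c[m] = 1·(-3)^{m-1} + 2.
c[18] = 1·(-3)^{17} + 2 = 1·-129140163 + 2 = -129140161.

-129140161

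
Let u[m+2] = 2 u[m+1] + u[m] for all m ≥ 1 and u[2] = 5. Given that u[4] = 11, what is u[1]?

-7

Let u[1] = x.
u[3] = 10 + x
u[4] = 25 + 2x
So 25 + 2x = 11, giving x = -7.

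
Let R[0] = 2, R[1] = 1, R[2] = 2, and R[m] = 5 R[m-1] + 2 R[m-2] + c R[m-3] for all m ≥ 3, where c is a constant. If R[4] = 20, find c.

-4

R[3] = 12 + 2c
R[4] = 64 + 11c
So 64 + 11c = 20, giving c = -4.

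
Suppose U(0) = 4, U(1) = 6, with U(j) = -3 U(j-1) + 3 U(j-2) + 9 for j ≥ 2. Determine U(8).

-8901

U(2) = -3(6) + 3(4) + 9 = 3
U(3) = -3(3) + 3(6) + 9 = 18
U(4) = -3(18) + 3(3) + 9 = -36
U(5) = -3(-36) + 3(18) + 9 = 171
U(6) = -3(171) + 3(-36) + 9 = -612
U(7) = -3(-612) + 3(171) + 9 = 2358
U(8) = -3(2358) + 3(-612) + 9 = -8901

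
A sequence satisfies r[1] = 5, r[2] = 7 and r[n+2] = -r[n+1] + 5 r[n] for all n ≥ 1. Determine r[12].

-31428

r[3] = -7 + 5(5) = 18
r[4] = -18 + 5(7) = 17
r[5] = -17 + 5(18) = 73
r[6] = -73 + 5(17) = 12
r[7] = -12 + 5(73) = 353
r[8] = -353 + 5(12) = -293
r[9] = -(-293) + 5(353) = 2058
r[10] = -2058 + 5(-293) = -3523
r[11] = -(-3523) + 5(2058) = 13813
r[12] = -13813 + 5(-3523) = -31428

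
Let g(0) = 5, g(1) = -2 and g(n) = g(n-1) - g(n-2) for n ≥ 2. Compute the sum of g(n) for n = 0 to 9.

g(2) = (-2) - 5 = -7
g(3) = (-7) - (-2) = -5
g(4) = (-5) - (-7) = 2
g(5) = 2 - (-5) = 7
g(6) = 7 - 2 = 5
g(7) = 5 - 7 = -2
g(8) = (-2) - 5 = -7
g(9) = (-7) - (-2) = -5
Sum = 5 + (-2) + (-7) + (-5) + 2 + 7 + 5 + (-2) + (-7) + (-5) = -9

-9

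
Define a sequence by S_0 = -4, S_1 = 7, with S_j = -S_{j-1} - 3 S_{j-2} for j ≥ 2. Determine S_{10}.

S_2 = -7 - 3*(-4) = 5
S_3 = -5 - 3*7 = -26
S_4 = -(-26) - 3*5 = 11
S_5 = -11 - 3*(-26) = 67
S_6 = -67 - 3*11 = -100
S_7 = -(-100) - 3*67 = -101
S_8 = -(-101) - 3*(-100) = 401
S_9 = -401 - 3*(-101) = -98
S_{10} = -(-98) - 3*401 = -1105

-1105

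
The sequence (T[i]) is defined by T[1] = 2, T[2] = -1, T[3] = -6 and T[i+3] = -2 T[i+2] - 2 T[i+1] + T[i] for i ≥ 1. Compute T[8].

T[4] = -2·(-6) - 2·(-1) + 2 = 16
T[5] = -2·16 - 2·(-6) + (-1) = -21
T[6] = -2·(-21) - 2·16 + (-6) = 4
T[7] = -2·4 - 2·(-21) + 16 = 50
T[8] = -2·50 - 2·4 + (-21) = -129

-129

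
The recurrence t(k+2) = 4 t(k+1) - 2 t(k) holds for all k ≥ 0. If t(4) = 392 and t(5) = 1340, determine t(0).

Rearranging, t(k-2) = (t(k) - 4 t(k-1)) / -2.
t(3) = (1340 - 4(392)) / -2 = -228/-2 = 114
t(2) = (392 - 4(114)) / -2 = -64/-2 = 32
t(1) = (114 - 4(32)) / -2 = -14/-2 = 7
t(0) = (32 - 4(7)) / -2 = 4/-2 = -2

-2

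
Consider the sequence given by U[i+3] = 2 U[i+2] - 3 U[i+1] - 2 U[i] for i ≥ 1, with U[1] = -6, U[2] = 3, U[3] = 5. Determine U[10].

977

U[4] = 2*5 - 3*3 - 2*(-6) = 13
U[5] = 2*13 - 3*5 - 2*3 = 5
U[6] = 2*5 - 3*13 - 2*5 = -39
U[7] = 2*(-39) - 3*5 - 2*13 = -119
U[8] = 2*(-119) - 3*(-39) - 2*5 = -131
U[9] = 2*(-131) - 3*(-119) - 2*(-39) = 173
U[10] = 2*173 - 3*(-131) - 2*(-119) = 977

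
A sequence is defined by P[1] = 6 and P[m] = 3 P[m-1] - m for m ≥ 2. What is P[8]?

P[2] = 3·6 - 2 = 16
P[3] = 3·16 - 3 = 45
P[4] = 3·45 - 4 = 131
P[5] = 3·131 - 5 = 388
P[6] = 3·388 - 6 = 1158
P[7] = 3·1158 - 7 = 3467
P[8] = 3·3467 - 8 = 10393

10393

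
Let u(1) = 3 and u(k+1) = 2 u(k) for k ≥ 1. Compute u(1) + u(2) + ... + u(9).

u(2) = 2(3) = 6
u(3) = 2(6) = 12
u(4) = 2(12) = 24
u(5) = 2(24) = 48
u(6) = 2(48) = 96
u(7) = 2(96) = 192
u(8) = 2(192) = 384
u(9) = 2(384) = 768
Sum = 3 + 6 + 12 + 24 + 48 + 96 + 192 + 384 + 768 = 1533

1533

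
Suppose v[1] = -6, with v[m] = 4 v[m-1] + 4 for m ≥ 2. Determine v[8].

-76460

v[2] = 4·(-6) + 4 = -20
v[3] = 4·(-20) + 4 = -76
v[4] = 4·(-76) + 4 = -300
v[5] = 4·(-300) + 4 = -1196
v[6] = 4·(-1196) + 4 = -4780
v[7] = 4·(-4780) + 4 = -19116
v[8] = 4·(-19116) + 4 = -76460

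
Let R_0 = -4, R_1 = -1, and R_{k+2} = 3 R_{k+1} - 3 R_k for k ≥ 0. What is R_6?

R_2 = 3*(-1) - 3*(-4) = 9
R_3 = 3*9 - 3*(-1) = 30
R_4 = 3*30 - 3*9 = 63
R_5 = 3*63 - 3*30 = 99
R_6 = 3*99 - 3*63 = 108

108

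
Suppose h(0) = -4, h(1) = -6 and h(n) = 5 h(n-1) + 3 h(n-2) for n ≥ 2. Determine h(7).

-215382

h(2) = 5(-6) + 3(-4) = -42
h(3) = 5(-42) + 3(-6) = -228
h(4) = 5(-228) + 3(-42) = -1266
h(5) = 5(-1266) + 3(-228) = -7014
h(6) = 5(-7014) + 3(-1266) = -38868
h(7) = 5(-38868) + 3(-7014) = -215382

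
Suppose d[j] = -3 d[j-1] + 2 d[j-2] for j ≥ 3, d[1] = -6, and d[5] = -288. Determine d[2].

4

Let d[2] = w.
d[3] = -12 - 3w
d[4] = 36 + 11w
d[5] = -132 - 39w
So -132 - 39w = -288, giving w = 4.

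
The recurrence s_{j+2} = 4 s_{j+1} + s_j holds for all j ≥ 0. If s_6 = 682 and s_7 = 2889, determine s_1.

Rearranging, s_{j-2} = s_j - 4 s_{j-1}.
s_5 = 2889 - 4*682 = 161
s_4 = 682 - 4*161 = 38
s_3 = 161 - 4*38 = 9
s_2 = 38 - 4*9 = 2
s_1 = 9 - 4*2 = 1

1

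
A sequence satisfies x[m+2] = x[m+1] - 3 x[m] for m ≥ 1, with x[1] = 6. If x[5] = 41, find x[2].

Let x[2] = z.
x[3] = -18 + z
x[4] = -18 - 2z
x[5] = 36 - 5z
So 36 - 5z = 41, giving z = -1.

-1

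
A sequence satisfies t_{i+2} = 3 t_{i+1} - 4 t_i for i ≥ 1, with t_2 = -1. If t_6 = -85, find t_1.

Let t_1 = z.
t_3 = -3 - 4z
t_4 = -5 - 12z
t_5 = -3 - 20z
t_6 = 11 - 12z
So 11 - 12z = -85, giving z = 8.

8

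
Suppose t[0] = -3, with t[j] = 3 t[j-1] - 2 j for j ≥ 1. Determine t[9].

-88563

t[1] = 3*(-3) - 2 = -11
t[2] = 3*(-11) - 4 = -37
t[3] = 3*(-37) - 6 = -117
t[4] = 3*(-117) - 8 = -359
t[5] = 3*(-359) - 10 = -1087
t[6] = 3*(-1087) - 12 = -3273
t[7] = 3*(-3273) - 14 = -9833
t[8] = 3*(-9833) - 16 = -29515
t[9] = 3*(-29515) - 18 = -88563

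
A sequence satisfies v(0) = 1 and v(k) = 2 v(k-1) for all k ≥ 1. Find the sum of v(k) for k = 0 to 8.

511

v(1) = 2(1) = 2
v(2) = 2(2) = 4
v(3) = 2(4) = 8
v(4) = 2(8) = 16
v(5) = 2(16) = 32
v(6) = 2(32) = 64
v(7) = 2(64) = 128
v(8) = 2(128) = 256
Sum = 1 + 2 + 4 + 8 + 16 + 32 + 64 + 128 + 256 = 511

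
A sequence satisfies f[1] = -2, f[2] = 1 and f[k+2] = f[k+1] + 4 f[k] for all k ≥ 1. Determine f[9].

f[3] = 1 + 4·(-2) = -7
f[4] = (-7) + 4·1 = -3
f[5] = (-3) + 4·(-7) = -31
f[6] = (-31) + 4·(-3) = -43
f[7] = (-43) + 4·(-31) = -167
f[8] = (-167) + 4·(-43) = -339
f[9] = (-339) + 4·(-167) = -1007

-1007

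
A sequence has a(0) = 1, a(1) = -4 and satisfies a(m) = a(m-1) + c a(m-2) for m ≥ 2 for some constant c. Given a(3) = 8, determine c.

a(2) = -4 + c
a(3) = -4 - 3c
So -4 - 3c = 8, giving c = -4.

-4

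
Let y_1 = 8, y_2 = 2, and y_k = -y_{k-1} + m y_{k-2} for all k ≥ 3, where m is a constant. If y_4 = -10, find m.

y_3 = -2 + 8m
y_4 = 2 - 6m
So 2 - 6m = -10, giving m = 2.

2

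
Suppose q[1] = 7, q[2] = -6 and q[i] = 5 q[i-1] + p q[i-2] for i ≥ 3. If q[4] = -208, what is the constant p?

q[3] = -30 + 7p
q[4] = -150 + 29p
So -150 + 29p = -208, giving p = -2.

-2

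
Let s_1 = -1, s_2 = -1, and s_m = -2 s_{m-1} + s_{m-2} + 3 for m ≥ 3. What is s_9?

599

s_3 = -2·(-1) + (-1) + 3 = 4
s_4 = -2·4 + (-1) + 3 = -6
s_5 = -2·(-6) + 4 + 3 = 19
s_6 = -2·19 + (-6) + 3 = -41
s_7 = -2·(-41) + 19 + 3 = 104
s_8 = -2·104 + (-41) + 3 = -246
s_9 = -2·(-246) + 104 + 3 = 599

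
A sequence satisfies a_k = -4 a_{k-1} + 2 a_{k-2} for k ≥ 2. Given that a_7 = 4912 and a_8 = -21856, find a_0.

-6

Rearranging, a_{k-2} = (a_k + 4 a_{k-1}) / 2.
a_6 = (-21856 + 4·4912) / 2 = -2208/2 = -1104
a_5 = (4912 + 4·(-1104)) / 2 = 496/2 = 248
a_4 = (-1104 + 4·248) / 2 = -112/2 = -56
a_3 = (248 + 4·(-56)) / 2 = 24/2 = 12
a_2 = (-56 + 4·12) / 2 = -8/2 = -4
a_1 = (12 + 4·(-4)) / 2 = -4/2 = -2
a_0 = (-4 + 4·(-2)) / 2 = -12/2 = -6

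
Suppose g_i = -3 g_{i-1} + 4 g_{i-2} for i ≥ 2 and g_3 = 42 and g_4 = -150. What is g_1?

6

Rearranging, g_{i-2} = (g_i + 3 g_{i-1}) / 4.
g_2 = (-150 + 3(42)) / 4 = -24/4 = -6
g_1 = (42 + 3(-6)) / 4 = 24/4 = 6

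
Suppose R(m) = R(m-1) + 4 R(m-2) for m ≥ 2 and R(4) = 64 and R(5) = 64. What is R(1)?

Rearranging, R(m-2) = (R(m) - R(m-1)) / 4.
R(3) = (64 - 64) / 4 = 0/4 = 0
R(2) = (64 - 0) / 4 = 64/4 = 16
R(1) = (0 - 16) / 4 = -16/4 = -4

-4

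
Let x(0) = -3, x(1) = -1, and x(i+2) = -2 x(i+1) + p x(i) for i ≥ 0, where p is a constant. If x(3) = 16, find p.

4

x(2) = 2 - 3p
x(3) = -4 + 5p
So -4 + 5p = 16, giving p = 4.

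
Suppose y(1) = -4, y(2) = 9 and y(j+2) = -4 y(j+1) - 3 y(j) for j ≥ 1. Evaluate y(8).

5469

y(3) = -4(9) - 3(-4) = -24
y(4) = -4(-24) - 3(9) = 69
y(5) = -4(69) - 3(-24) = -204
y(6) = -4(-204) - 3(69) = 609
y(7) = -4(609) - 3(-204) = -1824
y(8) = -4(-1824) - 3(609) = 5469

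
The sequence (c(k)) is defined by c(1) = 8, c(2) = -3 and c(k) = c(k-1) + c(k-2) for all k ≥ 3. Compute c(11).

c(3) = (-3) + 8 = 5
c(4) = 5 + (-3) = 2
c(5) = 2 + 5 = 7
c(6) = 7 + 2 = 9
c(7) = 9 + 7 = 16
c(8) = 16 + 9 = 25
c(9) = 25 + 16 = 41
c(10) = 41 + 25 = 66
c(11) = 66 + 41 = 107

107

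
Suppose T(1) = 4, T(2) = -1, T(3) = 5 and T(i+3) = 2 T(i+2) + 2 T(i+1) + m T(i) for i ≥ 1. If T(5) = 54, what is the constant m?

4

T(4) = 8 + 4m
T(5) = 26 + 7m
So 26 + 7m = 54, giving m = 4.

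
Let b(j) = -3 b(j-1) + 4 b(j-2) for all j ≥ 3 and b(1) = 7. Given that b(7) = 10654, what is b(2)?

-6

Let b(2) = v.
b(3) = 28 - 3v
b(4) = -84 + 13v
b(5) = 364 - 51v
b(6) = -1428 + 205v
b(7) = 5740 - 819v
So 5740 - 819v = 10654, giving v = -6.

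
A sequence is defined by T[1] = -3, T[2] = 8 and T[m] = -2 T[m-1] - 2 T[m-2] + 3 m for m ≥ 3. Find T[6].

T[3] = -2*8 - 2*(-3) + 9 = -1
T[4] = -2*(-1) - 2*8 + 12 = -2
T[5] = -2*(-2) - 2*(-1) + 15 = 21
T[6] = -2*21 - 2*(-2) + 18 = -20

-20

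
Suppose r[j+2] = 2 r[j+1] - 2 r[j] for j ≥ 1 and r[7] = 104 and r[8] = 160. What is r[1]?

Rearranging, r[j-2] = (r[j] - 2 r[j-1]) / -2.
r[6] = (160 - 2·104) / -2 = -48/-2 = 24
r[5] = (104 - 2·24) / -2 = 56/-2 = -28
r[4] = (24 - 2·(-28)) / -2 = 80/-2 = -40
r[3] = (-28 - 2·(-40)) / -2 = 52/-2 = -26
r[2] = (-40 - 2·(-26)) / -2 = 12/-2 = -6
r[1] = (-26 - 2·(-6)) / -2 = -14/-2 = 7

7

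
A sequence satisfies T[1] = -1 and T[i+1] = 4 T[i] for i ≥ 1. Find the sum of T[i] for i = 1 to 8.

T[2] = 4·(-1) = -4
T[3] = 4·(-4) = -16
T[4] = 4·(-16) = -64
T[5] = 4·(-64) = -256
T[6] = 4·(-256) = -1024
T[7] = 4·(-1024) = -4096
T[8] = 4·(-4096) = -16384
Sum = (-1) + (-4) + (-16) + (-64) + (-256) + (-1024) + (-4096) + (-16384) = -21845

-21845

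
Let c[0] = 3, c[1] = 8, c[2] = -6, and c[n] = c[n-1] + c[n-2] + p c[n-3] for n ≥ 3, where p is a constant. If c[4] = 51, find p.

5

c[3] = 2 + 3p
c[4] = -4 + 11p
So -4 + 11p = 51, giving p = 5.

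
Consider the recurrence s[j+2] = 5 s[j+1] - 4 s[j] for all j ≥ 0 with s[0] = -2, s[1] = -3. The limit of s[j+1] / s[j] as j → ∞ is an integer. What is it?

The characteristic equation is r^2 - 5r + 4 = 0, which factors as (r - 4)(r - 1) = 0.
So the roots are 4 and 1. Since |4| > |1| and the coefficient of 4^j is non-zero, the ratio tends to 4.

4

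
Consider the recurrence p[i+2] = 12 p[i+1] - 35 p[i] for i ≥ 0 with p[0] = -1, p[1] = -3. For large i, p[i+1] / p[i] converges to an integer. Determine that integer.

The characteristic equation is r^2 - 12r + 35 = 0, which factors as (r - 7)(r - 5) = 0.
So the roots are 7 and 5. Since |7| > |5| and the coefficient of 7^i is non-zero, the ratio tends to 7.

7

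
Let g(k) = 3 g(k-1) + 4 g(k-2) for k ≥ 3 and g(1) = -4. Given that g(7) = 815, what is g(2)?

5

Let g(2) = z.
g(3) = -16 + 3z
g(4) = -48 + 13z
g(5) = -208 + 51z
g(6) = -816 + 205z
g(7) = -3280 + 819z
So -3280 + 819z = 815, giving z = 5.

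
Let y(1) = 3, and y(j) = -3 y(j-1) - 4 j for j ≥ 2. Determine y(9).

y(2) = -3*3 - 8 = -17
y(3) = -3*(-17) - 12 = 39
y(4) = -3*39 - 16 = -133
y(5) = -3*(-133) - 20 = 379
y(6) = -3*379 - 24 = -1161
y(7) = -3*(-1161) - 28 = 3455
y(8) = -3*3455 - 32 = -10397
y(9) = -3*(-10397) - 36 = 31155

31155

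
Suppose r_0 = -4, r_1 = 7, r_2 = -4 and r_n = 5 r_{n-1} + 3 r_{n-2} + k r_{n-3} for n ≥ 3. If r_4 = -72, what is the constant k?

r_3 = 1 - 4k
r_4 = -7 - 13k
So -7 - 13k = -72, giving k = 5.

5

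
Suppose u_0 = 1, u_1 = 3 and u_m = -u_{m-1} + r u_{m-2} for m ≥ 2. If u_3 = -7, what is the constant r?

u_2 = -3 + r
u_3 = 3 + 2r
So 3 + 2r = -7, giving r = -5.

-5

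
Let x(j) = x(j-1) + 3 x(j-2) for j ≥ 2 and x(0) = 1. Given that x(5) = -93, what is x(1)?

-6

Let x(1) = z.
x(2) = 3 + z
x(3) = 3 + 4z
x(4) = 12 + 7z
x(5) = 21 + 19z
So 21 + 19z = -93, giving z = -6.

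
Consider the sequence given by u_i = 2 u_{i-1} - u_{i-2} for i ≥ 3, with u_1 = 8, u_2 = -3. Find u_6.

u_3 = 2*(-3) - 8 = -14
u_4 = 2*(-14) - (-3) = -25
u_5 = 2*(-25) - (-14) = -36
u_6 = 2*(-36) - (-25) = -47

-47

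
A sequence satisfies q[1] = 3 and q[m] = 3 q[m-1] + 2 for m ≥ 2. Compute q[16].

The fixed point is 2/(1 - 3) = -1, so q[m] + 1 = 3(q[m-1] + 1).
Hence q[m] = 4·3^{m-1} - 1.
q[16] = 4·3^{15} - 1 = 4·14348907 - 1 = 57395627.

57395627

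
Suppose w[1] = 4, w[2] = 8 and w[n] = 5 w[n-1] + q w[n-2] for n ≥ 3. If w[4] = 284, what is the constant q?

3

w[3] = 40 + 4q
w[4] = 200 + 28q
So 200 + 28q = 284, giving q = 3.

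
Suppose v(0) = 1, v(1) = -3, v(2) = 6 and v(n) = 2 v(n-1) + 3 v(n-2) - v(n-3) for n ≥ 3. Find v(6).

v(3) = 2(6) + 3(-3) - 1 = 2
v(4) = 2(2) + 3(6) - (-3) = 25
v(5) = 2(25) + 3(2) - 6 = 50
v(6) = 2(50) + 3(25) - 2 = 173

173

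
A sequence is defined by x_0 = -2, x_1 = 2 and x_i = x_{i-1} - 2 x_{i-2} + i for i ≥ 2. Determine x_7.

37

x_2 = 2 - 2(-2) + 2 = 8
x_3 = 8 - 2(2) + 3 = 7
x_4 = 7 - 2(8) + 4 = -5
x_5 = (-5) - 2(7) + 5 = -14
x_6 = (-14) - 2(-5) + 6 = 2
x_7 = 2 - 2(-14) + 7 = 37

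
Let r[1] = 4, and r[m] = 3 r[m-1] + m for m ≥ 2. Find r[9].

r[2] = 3·4 + 2 = 14
r[3] = 3·14 + 3 = 45
r[4] = 3·45 + 4 = 139
r[5] = 3·139 + 5 = 422
r[6] = 3·422 + 6 = 1272
r[7] = 3·1272 + 7 = 3823
r[8] = 3·3823 + 8 = 11477
r[9] = 3·11477 + 9 = 34440

34440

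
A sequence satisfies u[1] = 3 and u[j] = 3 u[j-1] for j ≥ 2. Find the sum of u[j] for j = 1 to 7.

u[2] = 3·3 = 9
u[3] = 3·9 = 27
u[4] = 3·27 = 81
u[5] = 3·81 = 243
u[6] = 3·243 = 729
u[7] = 3·729 = 2187
Sum = 3 + 9 + 27 + 81 + 243 + 729 + 2187 = 3279

3279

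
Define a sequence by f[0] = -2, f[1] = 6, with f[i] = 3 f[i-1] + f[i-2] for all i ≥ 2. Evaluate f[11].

763212

f[2] = 3(6) + (-2) = 16
f[3] = 3(16) + 6 = 54
f[4] = 3(54) + 16 = 178
f[5] = 3(178) + 54 = 588
f[6] = 3(588) + 178 = 1942
f[7] = 3(1942) + 588 = 6414
f[8] = 3(6414) + 1942 = 21184
f[9] = 3(21184) + 6414 = 69966
f[10] = 3(69966) + 21184 = 231082
f[11] = 3(231082) + 69966 = 763212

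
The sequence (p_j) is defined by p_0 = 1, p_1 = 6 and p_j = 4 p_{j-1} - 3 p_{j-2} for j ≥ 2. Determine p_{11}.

442866

p_2 = 4*6 - 3*1 = 21
p_3 = 4*21 - 3*6 = 66
p_4 = 4*66 - 3*21 = 201
p_5 = 4*201 - 3*66 = 606
p_6 = 4*606 - 3*201 = 1821
p_7 = 4*1821 - 3*606 = 5466
p_8 = 4*5466 - 3*1821 = 16401
p_9 = 4*16401 - 3*5466 = 49206
p_{10} = 4*49206 - 3*16401 = 147621
p_{11} = 4*147621 - 3*49206 = 442866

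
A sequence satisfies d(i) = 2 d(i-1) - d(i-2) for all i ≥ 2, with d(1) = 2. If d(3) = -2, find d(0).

4

Let d(0) = x.
d(2) = 4 - x
d(3) = 6 - 2x
So 6 - 2x = -2, giving x = 4.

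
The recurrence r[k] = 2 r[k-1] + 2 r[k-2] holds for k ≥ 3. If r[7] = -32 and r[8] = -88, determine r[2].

-1

Rearranging, r[k-2] = (r[k] - 2 r[k-1]) / 2.
r[6] = (-88 - 2*(-32)) / 2 = -24/2 = -12
r[5] = (-32 - 2*(-12)) / 2 = -8/2 = -4
r[4] = (-12 - 2*(-4)) / 2 = -4/2 = -2
r[3] = (-4 - 2*(-2)) / 2 = 0/2 = 0
r[2] = (-2 - 2*0) / 2 = -2/2 = -1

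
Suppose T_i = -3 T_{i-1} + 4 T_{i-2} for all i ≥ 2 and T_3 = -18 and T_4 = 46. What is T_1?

Rearranging, T_{i-2} = (T_i + 3 T_{i-1}) / 4.
T_2 = (46 + 3(-18)) / 4 = -8/4 = -2
T_1 = (-18 + 3(-2)) / 4 = -24/4 = -6

-6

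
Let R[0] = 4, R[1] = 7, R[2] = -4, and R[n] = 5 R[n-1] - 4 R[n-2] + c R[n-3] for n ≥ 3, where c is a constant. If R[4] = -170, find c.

2

R[3] = -48 + 4c
R[4] = -224 + 27c
So -224 + 27c = -170, giving c = 2.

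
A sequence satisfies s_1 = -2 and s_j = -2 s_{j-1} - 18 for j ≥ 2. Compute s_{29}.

The fixed point is -18/(1 + 2) = -6, so s_j + 6 = -2(s_{j-1} + 6).
Hence s_j = 4·(-2)^{j-1} - 6.
s_{29} = 4·(-2)^{28} - 6 = 4·268435456 - 6 = 1073741818.

1073741818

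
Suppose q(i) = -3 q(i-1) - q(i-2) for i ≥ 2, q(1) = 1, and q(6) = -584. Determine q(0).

Let q(0) = z.
q(2) = -3 - z
q(3) = 8 + 3z
q(4) = -21 - 8z
q(5) = 55 + 21z
q(6) = -144 - 55z
So -144 - 55z = -584, giving z = 8.

8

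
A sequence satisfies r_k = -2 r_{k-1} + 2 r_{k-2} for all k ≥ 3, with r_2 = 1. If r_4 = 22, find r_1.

Let r_1 = w.
r_3 = -2 + 2w
r_4 = 6 - 4w
So 6 - 4w = 22, giving w = -4.

-4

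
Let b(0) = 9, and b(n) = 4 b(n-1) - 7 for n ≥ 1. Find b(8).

436909

b(1) = 4(9) - 7 = 29
b(2) = 4(29) - 7 = 109
b(3) = 4(109) - 7 = 429
b(4) = 4(429) - 7 = 1709
b(5) = 4(1709) - 7 = 6829
b(6) = 4(6829) - 7 = 27309
b(7) = 4(27309) - 7 = 109229
b(8) = 4(109229) - 7 = 436909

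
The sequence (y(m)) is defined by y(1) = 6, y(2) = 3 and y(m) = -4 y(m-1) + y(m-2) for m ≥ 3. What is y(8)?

8667

y(3) = -4(3) + 6 = -6
y(4) = -4(-6) + 3 = 27
y(5) = -4(27) + (-6) = -114
y(6) = -4(-114) + 27 = 483
y(7) = -4(483) + (-114) = -2046
y(8) = -4(-2046) + 483 = 8667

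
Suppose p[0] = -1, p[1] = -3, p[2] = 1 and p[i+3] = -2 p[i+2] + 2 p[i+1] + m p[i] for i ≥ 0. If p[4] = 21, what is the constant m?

p[3] = -8 - m
p[4] = 18 - m
So 18 - m = 21, giving m = -3.

-3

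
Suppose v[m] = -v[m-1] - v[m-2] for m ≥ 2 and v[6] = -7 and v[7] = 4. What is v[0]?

Rearranging, v[m-2] = -(v[m] + v[m-1]).
v[5] = -(4 + (-7)) = 3
v[4] = -(-7 + 3) = 4
v[3] = -(3 + 4) = -7
v[2] = -(4 + (-7)) = 3
v[1] = -(-7 + 3) = 4
v[0] = -(3 + 4) = -7

-7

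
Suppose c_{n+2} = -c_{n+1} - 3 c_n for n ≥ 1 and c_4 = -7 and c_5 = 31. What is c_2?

Rearranging, c_{n-2} = (c_n + c_{n-1}) / -3.
c_3 = (31 + (-7)) / -3 = 24/-3 = -8
c_2 = (-7 + (-8)) / -3 = -15/-3 = 5

5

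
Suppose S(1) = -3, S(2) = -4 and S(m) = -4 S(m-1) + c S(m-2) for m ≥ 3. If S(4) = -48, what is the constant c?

S(3) = 16 - 3c
S(4) = -64 + 8c
So -64 + 8c = -48, giving c = 2.

2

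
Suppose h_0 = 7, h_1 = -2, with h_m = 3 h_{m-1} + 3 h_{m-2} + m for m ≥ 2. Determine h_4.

h_2 = 3·(-2) + 3·7 + 2 = 17
h_3 = 3·17 + 3·(-2) + 3 = 48
h_4 = 3·48 + 3·17 + 4 = 199

199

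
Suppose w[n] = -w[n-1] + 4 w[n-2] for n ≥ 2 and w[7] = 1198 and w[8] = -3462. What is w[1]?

-2

Rearranging, w[n-2] = (w[n] + w[n-1]) / 4.
w[6] = (-3462 + 1198) / 4 = -2264/4 = -566
w[5] = (1198 + (-566)) / 4 = 632/4 = 158
w[4] = (-566 + 158) / 4 = -408/4 = -102
w[3] = (158 + (-102)) / 4 = 56/4 = 14
w[2] = (-102 + 14) / 4 = -88/4 = -22
w[1] = (14 + (-22)) / 4 = -8/4 = -2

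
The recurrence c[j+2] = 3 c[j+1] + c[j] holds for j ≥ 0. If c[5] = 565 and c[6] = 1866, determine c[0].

Rearranging, c[j-2] = c[j] - 3 c[j-1].
c[4] = 1866 - 3·565 = 171
c[3] = 565 - 3·171 = 52
c[2] = 171 - 3·52 = 15
c[1] = 52 - 3·15 = 7
c[0] = 15 - 3·7 = -6

-6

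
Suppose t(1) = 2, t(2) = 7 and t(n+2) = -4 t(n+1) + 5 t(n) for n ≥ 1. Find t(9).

t(3) = -4(7) + 5(2) = -18
t(4) = -4(-18) + 5(7) = 107
t(5) = -4(107) + 5(-18) = -518
t(6) = -4(-518) + 5(107) = 2607
t(7) = -4(2607) + 5(-518) = -13018
t(8) = -4(-13018) + 5(2607) = 65107
t(9) = -4(65107) + 5(-13018) = -325518

-325518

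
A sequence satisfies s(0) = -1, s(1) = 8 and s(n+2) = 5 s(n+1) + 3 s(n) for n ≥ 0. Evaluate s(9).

s(2) = 5·8 + 3·(-1) = 37
s(3) = 5·37 + 3·8 = 209
s(4) = 5·209 + 3·37 = 1156
s(5) = 5·1156 + 3·209 = 6407
s(6) = 5·6407 + 3·1156 = 35503
s(7) = 5·35503 + 3·6407 = 196736
s(8) = 5·196736 + 3·35503 = 1090189
s(9) = 5·1090189 + 3·196736 = 6041153

6041153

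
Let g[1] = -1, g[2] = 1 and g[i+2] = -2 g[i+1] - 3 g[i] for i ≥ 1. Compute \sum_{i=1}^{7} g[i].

g[3] = -2·1 - 3·(-1) = 1
g[4] = -2·1 - 3·1 = -5
g[5] = -2·(-5) - 3·1 = 7
g[6] = -2·7 - 3·(-5) = 1
g[7] = -2·1 - 3·7 = -23
Sum = (-1) + 1 + 1 + (-5) + 7 + 1 + (-23) = -19

-19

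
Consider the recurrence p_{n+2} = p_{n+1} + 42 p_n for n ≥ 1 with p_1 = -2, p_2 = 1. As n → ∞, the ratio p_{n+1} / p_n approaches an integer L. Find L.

The characteristic equation is r^2 - r - 42 = 0, which factors as (r - 7)(r + 6) = 0.
So the roots are 7 and -6. Since |7| > |-6| and the coefficient of 7^n is non-zero, the ratio tends to 7.

7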